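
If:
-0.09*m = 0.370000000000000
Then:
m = -4.11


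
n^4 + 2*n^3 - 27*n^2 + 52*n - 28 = (n - 2)^2*(n - 1)*(n + 7)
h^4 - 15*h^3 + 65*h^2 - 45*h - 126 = (h - 7)*(h - 6)*(h - 3)*(h + 1)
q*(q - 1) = q^2 - q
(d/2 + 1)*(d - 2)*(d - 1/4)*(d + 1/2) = d^4/2 + d^3/8 - 33*d^2/16 - d/2 + 1/4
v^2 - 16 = (v - 4)*(v + 4)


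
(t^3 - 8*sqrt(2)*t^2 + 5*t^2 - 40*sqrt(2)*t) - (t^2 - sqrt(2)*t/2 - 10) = t^3 - 8*sqrt(2)*t^2 + 4*t^2 - 79*sqrt(2)*t/2 + 10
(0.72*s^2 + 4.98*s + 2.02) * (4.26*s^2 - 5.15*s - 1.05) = 3.0672*s^4 + 17.5068*s^3 - 17.7978*s^2 - 15.632*s - 2.121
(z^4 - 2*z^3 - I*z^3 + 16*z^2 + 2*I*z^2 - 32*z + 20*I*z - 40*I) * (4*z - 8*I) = 4*z^5 - 8*z^4 - 12*I*z^4 + 56*z^3 + 24*I*z^3 - 112*z^2 - 48*I*z^2 + 160*z + 96*I*z - 320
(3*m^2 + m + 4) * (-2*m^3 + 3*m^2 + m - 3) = -6*m^5 + 7*m^4 - 2*m^3 + 4*m^2 + m - 12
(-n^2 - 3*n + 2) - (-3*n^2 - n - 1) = 2*n^2 - 2*n + 3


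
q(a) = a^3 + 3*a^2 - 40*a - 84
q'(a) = 3*a^2 + 6*a - 40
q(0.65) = -108.46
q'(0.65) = -34.83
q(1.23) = -126.80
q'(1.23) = -28.08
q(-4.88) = 66.43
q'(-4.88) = 2.16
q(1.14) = -124.22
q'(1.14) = -29.26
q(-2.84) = 30.89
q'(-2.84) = -32.84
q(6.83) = 101.36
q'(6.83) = 140.93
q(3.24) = -148.09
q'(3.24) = 10.93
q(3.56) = -143.26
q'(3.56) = 19.38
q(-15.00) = -2184.00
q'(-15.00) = 545.00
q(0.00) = -84.00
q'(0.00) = -40.00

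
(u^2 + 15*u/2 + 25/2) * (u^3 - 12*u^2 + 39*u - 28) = u^5 - 9*u^4/2 - 77*u^3/2 + 229*u^2/2 + 555*u/2 - 350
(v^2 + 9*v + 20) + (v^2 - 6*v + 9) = 2*v^2 + 3*v + 29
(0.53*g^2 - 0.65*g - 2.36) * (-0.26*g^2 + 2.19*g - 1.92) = -0.1378*g^4 + 1.3297*g^3 - 1.8275*g^2 - 3.9204*g + 4.5312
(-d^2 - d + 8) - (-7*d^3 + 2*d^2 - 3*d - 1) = 7*d^3 - 3*d^2 + 2*d + 9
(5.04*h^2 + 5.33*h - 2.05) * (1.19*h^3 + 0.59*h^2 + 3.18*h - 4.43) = 5.9976*h^5 + 9.3163*h^4 + 16.7324*h^3 - 6.5873*h^2 - 30.1309*h + 9.0815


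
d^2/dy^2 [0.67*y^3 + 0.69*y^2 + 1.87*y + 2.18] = 4.02*y + 1.38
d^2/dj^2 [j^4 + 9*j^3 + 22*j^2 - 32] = 12*j^2 + 54*j + 44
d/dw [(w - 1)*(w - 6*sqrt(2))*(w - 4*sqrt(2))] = 3*w^2 - 20*sqrt(2)*w - 2*w + 10*sqrt(2) + 48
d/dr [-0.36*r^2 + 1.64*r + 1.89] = 1.64 - 0.72*r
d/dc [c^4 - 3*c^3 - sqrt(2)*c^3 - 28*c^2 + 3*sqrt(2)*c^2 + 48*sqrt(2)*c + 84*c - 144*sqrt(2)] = 4*c^3 - 9*c^2 - 3*sqrt(2)*c^2 - 56*c + 6*sqrt(2)*c + 48*sqrt(2) + 84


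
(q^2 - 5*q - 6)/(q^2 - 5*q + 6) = (q^2 - 5*q - 6)/(q^2 - 5*q + 6)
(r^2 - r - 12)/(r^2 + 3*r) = (r - 4)/r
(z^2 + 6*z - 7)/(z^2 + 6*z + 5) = (z^2 + 6*z - 7)/(z^2 + 6*z + 5)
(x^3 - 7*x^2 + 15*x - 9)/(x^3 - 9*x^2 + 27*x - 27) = (x - 1)/(x - 3)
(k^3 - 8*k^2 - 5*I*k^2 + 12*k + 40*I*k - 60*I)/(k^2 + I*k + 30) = (k^2 - 8*k + 12)/(k + 6*I)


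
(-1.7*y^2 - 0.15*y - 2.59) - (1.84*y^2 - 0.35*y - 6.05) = -3.54*y^2 + 0.2*y + 3.46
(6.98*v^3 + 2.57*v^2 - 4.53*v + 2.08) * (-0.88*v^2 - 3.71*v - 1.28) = -6.1424*v^5 - 28.1574*v^4 - 14.4827*v^3 + 11.6863*v^2 - 1.9184*v - 2.6624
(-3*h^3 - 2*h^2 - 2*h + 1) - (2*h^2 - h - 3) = -3*h^3 - 4*h^2 - h + 4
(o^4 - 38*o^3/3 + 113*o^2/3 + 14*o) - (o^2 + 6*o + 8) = o^4 - 38*o^3/3 + 110*o^2/3 + 8*o - 8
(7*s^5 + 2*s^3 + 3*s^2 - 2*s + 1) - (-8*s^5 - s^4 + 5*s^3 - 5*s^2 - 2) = 15*s^5 + s^4 - 3*s^3 + 8*s^2 - 2*s + 3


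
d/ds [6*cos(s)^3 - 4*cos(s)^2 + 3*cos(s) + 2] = (-18*cos(s)^2 + 8*cos(s) - 3)*sin(s)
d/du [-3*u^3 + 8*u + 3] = 8 - 9*u^2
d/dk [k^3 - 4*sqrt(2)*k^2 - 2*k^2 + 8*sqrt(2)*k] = 3*k^2 - 8*sqrt(2)*k - 4*k + 8*sqrt(2)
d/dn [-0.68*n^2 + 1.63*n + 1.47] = 1.63 - 1.36*n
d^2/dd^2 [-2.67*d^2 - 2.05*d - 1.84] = -5.34000000000000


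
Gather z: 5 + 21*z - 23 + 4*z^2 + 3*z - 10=4*z^2 + 24*z - 28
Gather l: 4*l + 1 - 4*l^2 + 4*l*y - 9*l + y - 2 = -4*l^2 + l*(4*y - 5) + y - 1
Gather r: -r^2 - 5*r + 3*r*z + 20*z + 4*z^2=-r^2 + r*(3*z - 5) + 4*z^2 + 20*z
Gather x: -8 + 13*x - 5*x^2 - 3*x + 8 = -5*x^2 + 10*x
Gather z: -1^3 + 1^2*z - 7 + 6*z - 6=7*z - 14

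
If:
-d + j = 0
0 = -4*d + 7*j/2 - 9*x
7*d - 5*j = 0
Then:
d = 0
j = 0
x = 0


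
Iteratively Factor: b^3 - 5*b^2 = (b)*(b^2 - 5*b) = b*(b - 5)*(b)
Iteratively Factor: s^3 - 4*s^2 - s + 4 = (s - 4)*(s^2 - 1) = (s - 4)*(s + 1)*(s - 1)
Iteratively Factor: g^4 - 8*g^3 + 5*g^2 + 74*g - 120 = (g - 5)*(g^3 - 3*g^2 - 10*g + 24) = (g - 5)*(g - 2)*(g^2 - g - 12) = (g - 5)*(g - 2)*(g + 3)*(g - 4)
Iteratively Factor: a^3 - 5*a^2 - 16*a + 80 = (a - 4)*(a^2 - a - 20) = (a - 4)*(a + 4)*(a - 5)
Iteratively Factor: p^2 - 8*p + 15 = (p - 3)*(p - 5)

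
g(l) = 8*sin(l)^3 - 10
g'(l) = 24*sin(l)^2*cos(l)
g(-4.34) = -3.53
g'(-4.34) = -7.58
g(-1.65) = -17.92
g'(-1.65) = -1.89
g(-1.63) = -17.96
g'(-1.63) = -1.42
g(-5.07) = -3.42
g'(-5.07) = 7.37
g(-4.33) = -3.61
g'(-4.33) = -7.71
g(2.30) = -6.68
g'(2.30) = -8.89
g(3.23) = -10.01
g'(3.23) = -0.19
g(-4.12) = -5.43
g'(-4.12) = -9.22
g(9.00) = -9.44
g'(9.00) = -3.71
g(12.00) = -11.24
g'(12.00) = 5.83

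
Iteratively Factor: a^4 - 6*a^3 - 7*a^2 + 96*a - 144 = (a + 4)*(a^3 - 10*a^2 + 33*a - 36) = (a - 3)*(a + 4)*(a^2 - 7*a + 12) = (a - 3)^2*(a + 4)*(a - 4)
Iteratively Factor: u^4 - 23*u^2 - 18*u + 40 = (u + 4)*(u^3 - 4*u^2 - 7*u + 10) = (u - 1)*(u + 4)*(u^2 - 3*u - 10) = (u - 5)*(u - 1)*(u + 4)*(u + 2)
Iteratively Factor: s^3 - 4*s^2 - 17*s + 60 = (s + 4)*(s^2 - 8*s + 15) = (s - 3)*(s + 4)*(s - 5)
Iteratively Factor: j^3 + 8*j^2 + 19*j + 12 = (j + 4)*(j^2 + 4*j + 3) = (j + 1)*(j + 4)*(j + 3)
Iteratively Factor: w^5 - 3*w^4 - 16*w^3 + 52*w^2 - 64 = (w - 2)*(w^4 - w^3 - 18*w^2 + 16*w + 32) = (w - 2)*(w + 4)*(w^3 - 5*w^2 + 2*w + 8) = (w - 2)*(w + 1)*(w + 4)*(w^2 - 6*w + 8) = (w - 4)*(w - 2)*(w + 1)*(w + 4)*(w - 2)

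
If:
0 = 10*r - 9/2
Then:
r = 9/20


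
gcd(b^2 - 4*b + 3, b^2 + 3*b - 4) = b - 1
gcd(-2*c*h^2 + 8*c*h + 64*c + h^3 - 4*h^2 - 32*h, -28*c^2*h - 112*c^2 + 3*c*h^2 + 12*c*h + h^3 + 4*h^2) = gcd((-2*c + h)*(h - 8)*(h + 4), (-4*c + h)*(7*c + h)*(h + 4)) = h + 4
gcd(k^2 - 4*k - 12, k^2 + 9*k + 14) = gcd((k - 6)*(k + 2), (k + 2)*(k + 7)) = k + 2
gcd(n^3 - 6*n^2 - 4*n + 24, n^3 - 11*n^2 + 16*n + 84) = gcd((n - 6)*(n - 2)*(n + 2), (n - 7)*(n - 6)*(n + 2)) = n^2 - 4*n - 12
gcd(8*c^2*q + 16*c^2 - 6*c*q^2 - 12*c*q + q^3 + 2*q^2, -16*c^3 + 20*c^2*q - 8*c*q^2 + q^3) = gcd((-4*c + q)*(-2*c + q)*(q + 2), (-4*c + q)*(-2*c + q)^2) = 8*c^2 - 6*c*q + q^2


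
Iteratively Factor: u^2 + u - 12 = (u - 3)*(u + 4)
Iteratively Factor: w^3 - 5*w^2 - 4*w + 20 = (w - 2)*(w^2 - 3*w - 10) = (w - 2)*(w + 2)*(w - 5)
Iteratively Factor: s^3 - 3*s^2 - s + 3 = (s - 1)*(s^2 - 2*s - 3) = (s - 3)*(s - 1)*(s + 1)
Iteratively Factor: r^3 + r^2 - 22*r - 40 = (r - 5)*(r^2 + 6*r + 8) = (r - 5)*(r + 4)*(r + 2)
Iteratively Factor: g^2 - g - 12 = (g - 4)*(g + 3)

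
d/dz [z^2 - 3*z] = 2*z - 3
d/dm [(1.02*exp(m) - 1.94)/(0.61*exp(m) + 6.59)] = 7.9052*exp(m)/(0.61*exp(m) + 6.59)^2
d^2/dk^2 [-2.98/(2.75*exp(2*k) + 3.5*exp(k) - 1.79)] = (-2.98*(5.5*exp(k) + 3.5)*(11.0*exp(k) + 7.0)*exp(k) + (32.78*exp(k) + 10.43)*(2.75*exp(2*k) + 3.5*exp(k) - 1.79))*exp(k)/(2.75*exp(2*k) + 3.5*exp(k) - 1.79)^3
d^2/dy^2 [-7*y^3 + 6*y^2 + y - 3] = 12 - 42*y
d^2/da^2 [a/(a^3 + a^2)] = 2*(3*a^2 + 3*a + 1)/(a^3*(a^3 + 3*a^2 + 3*a + 1))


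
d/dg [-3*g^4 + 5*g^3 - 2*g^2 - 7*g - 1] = -12*g^3 + 15*g^2 - 4*g - 7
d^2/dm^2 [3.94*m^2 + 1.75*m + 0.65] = 7.88000000000000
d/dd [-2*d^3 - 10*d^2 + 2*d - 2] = -6*d^2 - 20*d + 2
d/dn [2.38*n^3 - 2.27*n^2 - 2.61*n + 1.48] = 7.14*n^2 - 4.54*n - 2.61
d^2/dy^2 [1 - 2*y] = 0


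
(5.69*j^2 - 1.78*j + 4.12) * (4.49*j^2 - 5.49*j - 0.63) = 25.5481*j^4 - 39.2303*j^3 + 24.6863*j^2 - 21.4974*j - 2.5956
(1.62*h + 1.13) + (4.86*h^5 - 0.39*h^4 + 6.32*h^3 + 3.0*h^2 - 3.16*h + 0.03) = 4.86*h^5 - 0.39*h^4 + 6.32*h^3 + 3.0*h^2 - 1.54*h + 1.16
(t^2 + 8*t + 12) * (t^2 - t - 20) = t^4 + 7*t^3 - 16*t^2 - 172*t - 240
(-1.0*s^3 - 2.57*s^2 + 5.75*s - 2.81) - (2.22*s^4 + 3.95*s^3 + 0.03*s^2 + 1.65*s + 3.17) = -2.22*s^4 - 4.95*s^3 - 2.6*s^2 + 4.1*s - 5.98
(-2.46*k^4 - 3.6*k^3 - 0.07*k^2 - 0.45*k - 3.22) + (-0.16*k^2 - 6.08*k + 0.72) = -2.46*k^4 - 3.6*k^3 - 0.23*k^2 - 6.53*k - 2.5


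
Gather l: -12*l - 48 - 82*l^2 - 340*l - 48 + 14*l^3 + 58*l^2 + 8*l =14*l^3 - 24*l^2 - 344*l - 96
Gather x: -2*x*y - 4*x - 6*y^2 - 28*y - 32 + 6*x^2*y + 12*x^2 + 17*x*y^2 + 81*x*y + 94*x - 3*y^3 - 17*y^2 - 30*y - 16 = x^2*(6*y + 12) + x*(17*y^2 + 79*y + 90) - 3*y^3 - 23*y^2 - 58*y - 48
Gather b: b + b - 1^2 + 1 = 2*b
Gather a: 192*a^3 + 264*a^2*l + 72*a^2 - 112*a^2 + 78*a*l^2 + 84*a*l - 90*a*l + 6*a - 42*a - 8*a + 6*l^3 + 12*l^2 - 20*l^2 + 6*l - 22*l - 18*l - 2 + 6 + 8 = 192*a^3 + a^2*(264*l - 40) + a*(78*l^2 - 6*l - 44) + 6*l^3 - 8*l^2 - 34*l + 12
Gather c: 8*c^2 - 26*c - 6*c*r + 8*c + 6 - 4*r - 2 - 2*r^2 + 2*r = 8*c^2 + c*(-6*r - 18) - 2*r^2 - 2*r + 4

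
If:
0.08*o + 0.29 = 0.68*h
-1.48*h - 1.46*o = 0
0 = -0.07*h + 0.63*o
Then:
No Solution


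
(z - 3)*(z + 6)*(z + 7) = z^3 + 10*z^2 + 3*z - 126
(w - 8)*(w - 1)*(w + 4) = w^3 - 5*w^2 - 28*w + 32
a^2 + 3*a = a*(a + 3)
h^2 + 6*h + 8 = (h + 2)*(h + 4)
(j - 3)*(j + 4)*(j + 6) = j^3 + 7*j^2 - 6*j - 72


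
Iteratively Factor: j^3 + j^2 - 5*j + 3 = (j - 1)*(j^2 + 2*j - 3) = (j - 1)^2*(j + 3)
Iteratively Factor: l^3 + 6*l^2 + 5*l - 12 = (l + 4)*(l^2 + 2*l - 3) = (l + 3)*(l + 4)*(l - 1)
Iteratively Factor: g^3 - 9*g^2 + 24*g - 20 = (g - 2)*(g^2 - 7*g + 10) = (g - 5)*(g - 2)*(g - 2)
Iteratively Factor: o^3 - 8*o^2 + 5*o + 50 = (o - 5)*(o^2 - 3*o - 10) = (o - 5)^2*(o + 2)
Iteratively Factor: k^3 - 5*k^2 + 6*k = (k - 2)*(k^2 - 3*k) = (k - 3)*(k - 2)*(k)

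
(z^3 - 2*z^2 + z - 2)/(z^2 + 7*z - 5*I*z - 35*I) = (z^3 - 2*z^2 + z - 2)/(z^2 + z*(7 - 5*I) - 35*I)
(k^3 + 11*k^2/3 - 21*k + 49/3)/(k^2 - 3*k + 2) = (3*k^2 + 14*k - 49)/(3*(k - 2))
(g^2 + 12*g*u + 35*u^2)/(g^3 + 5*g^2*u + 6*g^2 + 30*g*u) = (g + 7*u)/(g*(g + 6))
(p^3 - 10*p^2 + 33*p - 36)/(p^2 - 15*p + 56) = (p^3 - 10*p^2 + 33*p - 36)/(p^2 - 15*p + 56)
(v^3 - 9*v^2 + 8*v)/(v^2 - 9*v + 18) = v*(v^2 - 9*v + 8)/(v^2 - 9*v + 18)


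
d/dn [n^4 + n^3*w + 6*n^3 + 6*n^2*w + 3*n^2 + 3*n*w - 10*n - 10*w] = 4*n^3 + 3*n^2*w + 18*n^2 + 12*n*w + 6*n + 3*w - 10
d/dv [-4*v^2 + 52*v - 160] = 52 - 8*v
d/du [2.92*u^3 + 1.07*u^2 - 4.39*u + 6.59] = 8.76*u^2 + 2.14*u - 4.39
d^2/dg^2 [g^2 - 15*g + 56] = 2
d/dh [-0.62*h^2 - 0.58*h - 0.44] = -1.24*h - 0.58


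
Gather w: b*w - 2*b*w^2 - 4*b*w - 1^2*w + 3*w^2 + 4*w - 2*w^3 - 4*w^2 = -2*w^3 + w^2*(-2*b - 1) + w*(3 - 3*b)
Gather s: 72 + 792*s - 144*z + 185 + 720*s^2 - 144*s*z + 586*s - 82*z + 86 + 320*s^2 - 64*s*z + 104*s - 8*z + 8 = 1040*s^2 + s*(1482 - 208*z) - 234*z + 351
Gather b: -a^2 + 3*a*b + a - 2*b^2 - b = -a^2 + a - 2*b^2 + b*(3*a - 1)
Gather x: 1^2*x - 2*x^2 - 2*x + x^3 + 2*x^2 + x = x^3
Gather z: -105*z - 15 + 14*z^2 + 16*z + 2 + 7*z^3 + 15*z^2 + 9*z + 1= 7*z^3 + 29*z^2 - 80*z - 12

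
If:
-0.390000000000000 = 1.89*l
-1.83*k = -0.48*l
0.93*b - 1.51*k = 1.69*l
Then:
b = -0.46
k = -0.05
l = -0.21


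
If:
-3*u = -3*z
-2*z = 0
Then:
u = 0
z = 0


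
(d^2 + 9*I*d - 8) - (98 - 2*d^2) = 3*d^2 + 9*I*d - 106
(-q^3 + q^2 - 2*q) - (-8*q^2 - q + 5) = -q^3 + 9*q^2 - q - 5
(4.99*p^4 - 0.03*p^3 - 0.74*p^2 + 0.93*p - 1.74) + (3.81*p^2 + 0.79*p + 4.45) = 4.99*p^4 - 0.03*p^3 + 3.07*p^2 + 1.72*p + 2.71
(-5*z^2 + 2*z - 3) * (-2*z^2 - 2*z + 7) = 10*z^4 + 6*z^3 - 33*z^2 + 20*z - 21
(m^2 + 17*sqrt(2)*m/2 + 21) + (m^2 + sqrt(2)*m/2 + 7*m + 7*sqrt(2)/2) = 2*m^2 + 7*m + 9*sqrt(2)*m + 7*sqrt(2)/2 + 21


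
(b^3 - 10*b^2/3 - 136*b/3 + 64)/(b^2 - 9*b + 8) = (b^2 + 14*b/3 - 8)/(b - 1)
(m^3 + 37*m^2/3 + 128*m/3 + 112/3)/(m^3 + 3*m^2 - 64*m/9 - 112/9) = 3*(m + 7)/(3*m - 7)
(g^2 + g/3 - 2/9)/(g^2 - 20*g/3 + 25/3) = (9*g^2 + 3*g - 2)/(3*(3*g^2 - 20*g + 25))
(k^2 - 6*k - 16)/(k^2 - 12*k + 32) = (k + 2)/(k - 4)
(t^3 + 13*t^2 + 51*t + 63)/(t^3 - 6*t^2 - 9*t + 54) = (t^2 + 10*t + 21)/(t^2 - 9*t + 18)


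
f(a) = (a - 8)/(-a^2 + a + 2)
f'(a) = (a - 8)*(2*a - 1)/(-a^2 + a + 2)^2 + 1/(-a^2 + a + 2)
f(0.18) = -3.64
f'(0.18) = 1.55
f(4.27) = 0.31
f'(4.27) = -0.28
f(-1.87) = 2.93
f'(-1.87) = 3.83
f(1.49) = -5.13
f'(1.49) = -7.21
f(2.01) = 199.00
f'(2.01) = -19999.67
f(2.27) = 6.49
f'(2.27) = -27.15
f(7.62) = 0.01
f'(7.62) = -0.02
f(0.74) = -3.31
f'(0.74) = -0.27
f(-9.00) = 0.19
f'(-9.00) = 0.03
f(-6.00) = 0.35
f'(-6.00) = 0.09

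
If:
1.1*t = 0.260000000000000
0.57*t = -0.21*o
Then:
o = -0.64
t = 0.24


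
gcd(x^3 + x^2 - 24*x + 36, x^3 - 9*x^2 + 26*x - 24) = x^2 - 5*x + 6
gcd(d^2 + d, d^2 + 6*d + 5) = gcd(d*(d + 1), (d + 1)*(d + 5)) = d + 1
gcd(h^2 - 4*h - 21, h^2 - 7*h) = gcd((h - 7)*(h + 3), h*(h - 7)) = h - 7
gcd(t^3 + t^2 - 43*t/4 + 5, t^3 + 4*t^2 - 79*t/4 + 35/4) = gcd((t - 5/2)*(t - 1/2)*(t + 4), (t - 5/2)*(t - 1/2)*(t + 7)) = t^2 - 3*t + 5/4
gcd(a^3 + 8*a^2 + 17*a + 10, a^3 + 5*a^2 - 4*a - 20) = a^2 + 7*a + 10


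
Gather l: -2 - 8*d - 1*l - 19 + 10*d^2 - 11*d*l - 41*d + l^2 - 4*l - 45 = 10*d^2 - 49*d + l^2 + l*(-11*d - 5) - 66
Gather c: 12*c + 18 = 12*c + 18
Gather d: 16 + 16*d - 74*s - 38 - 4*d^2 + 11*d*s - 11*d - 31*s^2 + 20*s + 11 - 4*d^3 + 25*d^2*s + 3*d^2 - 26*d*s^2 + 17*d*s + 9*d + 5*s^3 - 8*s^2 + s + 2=-4*d^3 + d^2*(25*s - 1) + d*(-26*s^2 + 28*s + 14) + 5*s^3 - 39*s^2 - 53*s - 9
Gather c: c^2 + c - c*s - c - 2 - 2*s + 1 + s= c^2 - c*s - s - 1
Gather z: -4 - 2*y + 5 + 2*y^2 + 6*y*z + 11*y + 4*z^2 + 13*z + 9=2*y^2 + 9*y + 4*z^2 + z*(6*y + 13) + 10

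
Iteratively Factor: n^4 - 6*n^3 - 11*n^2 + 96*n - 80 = (n - 1)*(n^3 - 5*n^2 - 16*n + 80) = (n - 5)*(n - 1)*(n^2 - 16) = (n - 5)*(n - 1)*(n + 4)*(n - 4)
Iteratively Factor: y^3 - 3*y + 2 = (y + 2)*(y^2 - 2*y + 1) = (y - 1)*(y + 2)*(y - 1)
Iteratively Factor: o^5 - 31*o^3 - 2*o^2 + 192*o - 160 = (o + 4)*(o^4 - 4*o^3 - 15*o^2 + 58*o - 40) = (o - 5)*(o + 4)*(o^3 + o^2 - 10*o + 8) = (o - 5)*(o + 4)^2*(o^2 - 3*o + 2) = (o - 5)*(o - 1)*(o + 4)^2*(o - 2)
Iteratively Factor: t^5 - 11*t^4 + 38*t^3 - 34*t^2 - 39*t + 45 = (t + 1)*(t^4 - 12*t^3 + 50*t^2 - 84*t + 45) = (t - 3)*(t + 1)*(t^3 - 9*t^2 + 23*t - 15) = (t - 3)^2*(t + 1)*(t^2 - 6*t + 5) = (t - 5)*(t - 3)^2*(t + 1)*(t - 1)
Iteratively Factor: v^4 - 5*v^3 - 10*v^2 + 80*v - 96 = (v - 4)*(v^3 - v^2 - 14*v + 24) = (v - 4)*(v + 4)*(v^2 - 5*v + 6) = (v - 4)*(v - 2)*(v + 4)*(v - 3)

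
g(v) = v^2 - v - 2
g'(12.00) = 23.00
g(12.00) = 130.00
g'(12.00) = 23.00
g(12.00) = 130.00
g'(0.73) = 0.46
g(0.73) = -2.20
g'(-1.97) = -4.94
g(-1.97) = 3.85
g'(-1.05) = -3.10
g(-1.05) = 0.15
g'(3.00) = 5.00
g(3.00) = 4.00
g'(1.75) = 2.50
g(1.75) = -0.69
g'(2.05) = 3.10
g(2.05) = 0.15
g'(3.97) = 6.94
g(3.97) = 9.79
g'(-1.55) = -4.10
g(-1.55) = 1.95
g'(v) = 2*v - 1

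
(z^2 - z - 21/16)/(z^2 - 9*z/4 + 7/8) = (4*z + 3)/(2*(2*z - 1))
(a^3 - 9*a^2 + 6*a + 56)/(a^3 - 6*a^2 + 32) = (a - 7)/(a - 4)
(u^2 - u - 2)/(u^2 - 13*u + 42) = (u^2 - u - 2)/(u^2 - 13*u + 42)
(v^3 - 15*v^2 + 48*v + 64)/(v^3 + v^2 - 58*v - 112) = (v^2 - 7*v - 8)/(v^2 + 9*v + 14)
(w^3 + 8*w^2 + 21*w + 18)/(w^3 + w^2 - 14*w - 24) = (w + 3)/(w - 4)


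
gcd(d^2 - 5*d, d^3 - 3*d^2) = d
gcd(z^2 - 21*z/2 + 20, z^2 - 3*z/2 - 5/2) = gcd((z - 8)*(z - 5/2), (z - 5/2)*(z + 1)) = z - 5/2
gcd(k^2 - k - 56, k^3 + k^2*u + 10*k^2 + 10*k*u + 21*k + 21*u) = k + 7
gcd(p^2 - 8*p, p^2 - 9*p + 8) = p - 8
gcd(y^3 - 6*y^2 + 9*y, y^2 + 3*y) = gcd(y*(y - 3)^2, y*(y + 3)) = y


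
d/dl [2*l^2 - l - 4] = 4*l - 1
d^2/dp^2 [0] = 0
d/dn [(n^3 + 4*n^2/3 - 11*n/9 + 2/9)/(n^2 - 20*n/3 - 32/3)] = (27*n^4 - 360*n^3 - 1071*n^2 - 780*n + 392)/(3*(9*n^4 - 120*n^3 + 208*n^2 + 1280*n + 1024))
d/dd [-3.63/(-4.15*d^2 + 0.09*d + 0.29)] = (0.3267 - 30.129*d)/(-4.15*d^2 + 0.09*d + 0.29)^2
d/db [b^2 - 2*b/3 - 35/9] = 2*b - 2/3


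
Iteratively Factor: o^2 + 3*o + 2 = (o + 2)*(o + 1)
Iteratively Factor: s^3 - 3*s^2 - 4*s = (s)*(s^2 - 3*s - 4) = s*(s - 4)*(s + 1)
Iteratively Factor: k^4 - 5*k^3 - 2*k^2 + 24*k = (k + 2)*(k^3 - 7*k^2 + 12*k) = k*(k + 2)*(k^2 - 7*k + 12) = k*(k - 4)*(k + 2)*(k - 3)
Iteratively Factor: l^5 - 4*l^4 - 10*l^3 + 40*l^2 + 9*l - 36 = (l + 1)*(l^4 - 5*l^3 - 5*l^2 + 45*l - 36) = (l - 4)*(l + 1)*(l^3 - l^2 - 9*l + 9) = (l - 4)*(l - 1)*(l + 1)*(l^2 - 9) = (l - 4)*(l - 3)*(l - 1)*(l + 1)*(l + 3)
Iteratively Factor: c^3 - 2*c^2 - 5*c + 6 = (c - 3)*(c^2 + c - 2) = (c - 3)*(c + 2)*(c - 1)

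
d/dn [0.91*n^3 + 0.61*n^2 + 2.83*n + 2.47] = 2.73*n^2 + 1.22*n + 2.83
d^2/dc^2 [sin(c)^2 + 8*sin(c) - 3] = -8*sin(c) + 2*cos(2*c)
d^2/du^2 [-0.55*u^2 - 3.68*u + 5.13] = -1.10000000000000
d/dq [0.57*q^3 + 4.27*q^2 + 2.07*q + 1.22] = 1.71*q^2 + 8.54*q + 2.07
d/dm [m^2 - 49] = 2*m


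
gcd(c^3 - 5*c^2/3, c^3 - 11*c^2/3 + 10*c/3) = c^2 - 5*c/3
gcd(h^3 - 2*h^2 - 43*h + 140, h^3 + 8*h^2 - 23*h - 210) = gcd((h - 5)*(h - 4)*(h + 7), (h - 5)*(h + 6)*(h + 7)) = h^2 + 2*h - 35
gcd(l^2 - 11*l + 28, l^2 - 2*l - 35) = l - 7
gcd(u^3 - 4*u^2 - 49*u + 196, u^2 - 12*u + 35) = u - 7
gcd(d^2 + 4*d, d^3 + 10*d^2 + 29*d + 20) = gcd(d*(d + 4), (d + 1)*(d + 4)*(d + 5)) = d + 4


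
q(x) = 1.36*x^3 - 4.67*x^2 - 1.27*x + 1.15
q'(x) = 4.08*x^2 - 9.34*x - 1.27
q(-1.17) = -5.94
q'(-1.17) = 15.24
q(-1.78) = -19.06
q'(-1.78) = 28.28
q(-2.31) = -37.60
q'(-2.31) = 42.08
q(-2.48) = -45.17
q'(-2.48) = 46.99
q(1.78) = -8.24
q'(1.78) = -4.97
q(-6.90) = -659.20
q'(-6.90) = 257.42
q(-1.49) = -11.82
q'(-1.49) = 21.70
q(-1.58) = -13.87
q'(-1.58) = 23.67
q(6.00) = 119.17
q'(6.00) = 89.57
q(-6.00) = -453.11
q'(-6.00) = 201.65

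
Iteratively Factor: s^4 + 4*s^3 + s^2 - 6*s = (s + 2)*(s^3 + 2*s^2 - 3*s) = (s - 1)*(s + 2)*(s^2 + 3*s) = s*(s - 1)*(s + 2)*(s + 3)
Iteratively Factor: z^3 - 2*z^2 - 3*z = (z - 3)*(z^2 + z) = z*(z - 3)*(z + 1)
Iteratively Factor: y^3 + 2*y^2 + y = (y + 1)*(y^2 + y) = (y + 1)^2*(y)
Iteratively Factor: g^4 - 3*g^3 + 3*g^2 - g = (g - 1)*(g^3 - 2*g^2 + g) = (g - 1)^2*(g^2 - g) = (g - 1)^3*(g)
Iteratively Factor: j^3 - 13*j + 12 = (j - 3)*(j^2 + 3*j - 4) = (j - 3)*(j + 4)*(j - 1)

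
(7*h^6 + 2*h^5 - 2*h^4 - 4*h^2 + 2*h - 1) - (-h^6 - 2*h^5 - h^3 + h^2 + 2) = 8*h^6 + 4*h^5 - 2*h^4 + h^3 - 5*h^2 + 2*h - 3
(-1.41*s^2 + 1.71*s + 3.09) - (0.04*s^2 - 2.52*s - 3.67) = -1.45*s^2 + 4.23*s + 6.76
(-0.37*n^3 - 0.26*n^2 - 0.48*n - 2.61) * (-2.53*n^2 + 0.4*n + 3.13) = 0.9361*n^5 + 0.5098*n^4 - 0.0477000000000001*n^3 + 5.5975*n^2 - 2.5464*n - 8.1693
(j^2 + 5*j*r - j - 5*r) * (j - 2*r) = j^3 + 3*j^2*r - j^2 - 10*j*r^2 - 3*j*r + 10*r^2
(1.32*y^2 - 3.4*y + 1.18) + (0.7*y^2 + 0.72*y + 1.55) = 2.02*y^2 - 2.68*y + 2.73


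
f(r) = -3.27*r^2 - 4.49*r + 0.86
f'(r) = -6.54*r - 4.49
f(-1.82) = -1.80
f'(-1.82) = 7.41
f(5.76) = -133.49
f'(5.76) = -42.16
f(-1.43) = 0.59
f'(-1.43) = 4.86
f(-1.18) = 1.61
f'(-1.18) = 3.23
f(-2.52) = -8.59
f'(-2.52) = 11.99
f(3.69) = -60.23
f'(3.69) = -28.62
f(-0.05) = 1.08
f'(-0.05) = -4.16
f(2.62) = -33.35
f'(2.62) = -21.62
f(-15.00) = -667.54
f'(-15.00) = 93.61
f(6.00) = -143.80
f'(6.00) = -43.73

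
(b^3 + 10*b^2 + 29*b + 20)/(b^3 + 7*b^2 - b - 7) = (b^2 + 9*b + 20)/(b^2 + 6*b - 7)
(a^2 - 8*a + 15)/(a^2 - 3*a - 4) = (-a^2 + 8*a - 15)/(-a^2 + 3*a + 4)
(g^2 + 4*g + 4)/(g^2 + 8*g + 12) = (g + 2)/(g + 6)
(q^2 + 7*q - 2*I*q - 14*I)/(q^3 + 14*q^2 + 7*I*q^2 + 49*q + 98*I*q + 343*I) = (q - 2*I)/(q^2 + 7*q*(1 + I) + 49*I)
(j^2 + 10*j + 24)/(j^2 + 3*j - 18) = (j + 4)/(j - 3)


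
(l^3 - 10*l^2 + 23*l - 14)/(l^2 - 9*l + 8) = (l^2 - 9*l + 14)/(l - 8)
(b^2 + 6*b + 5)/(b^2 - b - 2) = (b + 5)/(b - 2)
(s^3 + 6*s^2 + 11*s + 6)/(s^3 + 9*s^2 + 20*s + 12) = (s + 3)/(s + 6)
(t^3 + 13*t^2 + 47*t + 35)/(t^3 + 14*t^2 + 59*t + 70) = (t + 1)/(t + 2)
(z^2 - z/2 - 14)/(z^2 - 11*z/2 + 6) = (2*z + 7)/(2*z - 3)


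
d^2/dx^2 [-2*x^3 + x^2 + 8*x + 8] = 2 - 12*x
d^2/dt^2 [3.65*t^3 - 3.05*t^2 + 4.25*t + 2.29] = 21.9*t - 6.1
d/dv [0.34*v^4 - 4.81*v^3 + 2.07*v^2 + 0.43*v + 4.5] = 1.36*v^3 - 14.43*v^2 + 4.14*v + 0.43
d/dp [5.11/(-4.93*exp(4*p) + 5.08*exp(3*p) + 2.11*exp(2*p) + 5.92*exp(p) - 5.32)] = (100.7692*exp(3*p) - 77.8764*exp(2*p) - 21.5642*exp(p) - 30.2512)*exp(p)/(-4.93*exp(4*p) + 5.08*exp(3*p) + 2.11*exp(2*p) + 5.92*exp(p) - 5.32)^2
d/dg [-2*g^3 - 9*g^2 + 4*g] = -6*g^2 - 18*g + 4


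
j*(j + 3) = j^2 + 3*j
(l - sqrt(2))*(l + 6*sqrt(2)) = l^2 + 5*sqrt(2)*l - 12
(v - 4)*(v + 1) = v^2 - 3*v - 4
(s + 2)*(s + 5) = s^2 + 7*s + 10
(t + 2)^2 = t^2 + 4*t + 4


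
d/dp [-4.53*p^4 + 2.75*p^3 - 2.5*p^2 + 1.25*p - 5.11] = -18.12*p^3 + 8.25*p^2 - 5.0*p + 1.25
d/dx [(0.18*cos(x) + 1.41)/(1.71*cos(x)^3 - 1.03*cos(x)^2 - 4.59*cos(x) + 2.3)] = (0.6156*cos(x)^3 + 7.0479*cos(x)^2 - 2.9046*cos(x) - 6.8859)*sin(x)/(2.9241*cos(x)^6 - 3.5226*cos(x)^5 - 14.6369*cos(x)^4 + 17.3214*cos(x)^3 + 16.3301*cos(x)^2 - 21.114*cos(x) + 5.29)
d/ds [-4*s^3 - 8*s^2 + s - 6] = -12*s^2 - 16*s + 1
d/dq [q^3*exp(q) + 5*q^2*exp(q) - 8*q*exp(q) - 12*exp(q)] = (q^3 + 8*q^2 + 2*q - 20)*exp(q)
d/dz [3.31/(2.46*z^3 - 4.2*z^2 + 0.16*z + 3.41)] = (-24.4278*z^2 + 27.804*z - 0.5296)/(2.46*z^3 - 4.2*z^2 + 0.16*z + 3.41)^2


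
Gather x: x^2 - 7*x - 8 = x^2 - 7*x - 8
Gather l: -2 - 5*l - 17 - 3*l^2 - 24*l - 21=-3*l^2 - 29*l - 40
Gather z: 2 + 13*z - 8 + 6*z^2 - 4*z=6*z^2 + 9*z - 6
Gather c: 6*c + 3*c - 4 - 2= 9*c - 6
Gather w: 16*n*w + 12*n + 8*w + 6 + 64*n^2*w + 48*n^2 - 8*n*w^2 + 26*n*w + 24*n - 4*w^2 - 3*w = 48*n^2 + 36*n + w^2*(-8*n - 4) + w*(64*n^2 + 42*n + 5) + 6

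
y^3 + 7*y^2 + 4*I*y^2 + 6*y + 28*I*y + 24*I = (y + 1)*(y + 6)*(y + 4*I)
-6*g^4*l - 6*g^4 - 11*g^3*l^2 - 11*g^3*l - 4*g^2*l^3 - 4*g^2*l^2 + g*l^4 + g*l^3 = (-6*g + l)*(g + l)^2*(g*l + g)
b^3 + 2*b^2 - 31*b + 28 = (b - 4)*(b - 1)*(b + 7)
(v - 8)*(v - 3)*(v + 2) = v^3 - 9*v^2 + 2*v + 48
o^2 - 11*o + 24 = (o - 8)*(o - 3)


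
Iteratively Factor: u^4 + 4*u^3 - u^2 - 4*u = (u + 1)*(u^3 + 3*u^2 - 4*u) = (u + 1)*(u + 4)*(u^2 - u) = (u - 1)*(u + 1)*(u + 4)*(u)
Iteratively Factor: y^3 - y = (y)*(y^2 - 1) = y*(y + 1)*(y - 1)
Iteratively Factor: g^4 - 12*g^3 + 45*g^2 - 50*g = (g - 2)*(g^3 - 10*g^2 + 25*g) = (g - 5)*(g - 2)*(g^2 - 5*g) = g*(g - 5)*(g - 2)*(g - 5)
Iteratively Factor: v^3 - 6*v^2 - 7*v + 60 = (v - 5)*(v^2 - v - 12) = (v - 5)*(v - 4)*(v + 3)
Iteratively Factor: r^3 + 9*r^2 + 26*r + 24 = (r + 2)*(r^2 + 7*r + 12) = (r + 2)*(r + 3)*(r + 4)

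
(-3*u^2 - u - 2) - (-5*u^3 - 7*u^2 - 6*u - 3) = 5*u^3 + 4*u^2 + 5*u + 1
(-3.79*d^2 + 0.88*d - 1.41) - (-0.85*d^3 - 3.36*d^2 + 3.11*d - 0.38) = 0.85*d^3 - 0.43*d^2 - 2.23*d - 1.03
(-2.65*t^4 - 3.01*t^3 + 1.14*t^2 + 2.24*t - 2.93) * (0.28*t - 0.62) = -0.742*t^5 + 0.8002*t^4 + 2.1854*t^3 - 0.0795999999999999*t^2 - 2.2092*t + 1.8166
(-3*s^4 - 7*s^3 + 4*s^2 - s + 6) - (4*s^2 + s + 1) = -3*s^4 - 7*s^3 - 2*s + 5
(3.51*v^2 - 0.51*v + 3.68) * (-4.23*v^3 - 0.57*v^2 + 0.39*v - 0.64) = -14.8473*v^5 + 0.156600000000001*v^4 - 13.9068*v^3 - 4.5429*v^2 + 1.7616*v - 2.3552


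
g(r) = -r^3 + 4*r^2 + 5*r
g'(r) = -3*r^2 + 8*r + 5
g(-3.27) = 61.39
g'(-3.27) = -53.24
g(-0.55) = -1.37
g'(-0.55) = -0.31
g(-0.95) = -0.28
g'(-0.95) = -5.31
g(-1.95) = 12.87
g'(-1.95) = -22.01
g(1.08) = 8.81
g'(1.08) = 10.14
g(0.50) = 3.38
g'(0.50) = 8.25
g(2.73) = 23.12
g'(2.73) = 4.48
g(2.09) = 18.79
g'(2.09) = 8.62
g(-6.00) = 330.00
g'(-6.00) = -151.00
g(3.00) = 24.00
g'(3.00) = 2.00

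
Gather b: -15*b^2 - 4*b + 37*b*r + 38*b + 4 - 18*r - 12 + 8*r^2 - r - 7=-15*b^2 + b*(37*r + 34) + 8*r^2 - 19*r - 15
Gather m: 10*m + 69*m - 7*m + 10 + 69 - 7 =72*m + 72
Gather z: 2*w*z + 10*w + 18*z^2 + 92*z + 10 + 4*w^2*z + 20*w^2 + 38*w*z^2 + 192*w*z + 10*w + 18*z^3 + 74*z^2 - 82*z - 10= 20*w^2 + 20*w + 18*z^3 + z^2*(38*w + 92) + z*(4*w^2 + 194*w + 10)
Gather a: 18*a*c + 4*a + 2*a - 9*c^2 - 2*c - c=a*(18*c + 6) - 9*c^2 - 3*c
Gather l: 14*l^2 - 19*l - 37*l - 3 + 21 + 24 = 14*l^2 - 56*l + 42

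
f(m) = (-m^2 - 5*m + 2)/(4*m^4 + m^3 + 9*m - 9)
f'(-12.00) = 0.00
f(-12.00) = 0.00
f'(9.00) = 0.00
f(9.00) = 0.00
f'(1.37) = 0.55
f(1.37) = -0.34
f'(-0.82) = 0.17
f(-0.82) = -0.36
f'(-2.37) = 0.22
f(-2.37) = 0.10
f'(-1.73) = 13.17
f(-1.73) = 1.26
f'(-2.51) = 0.15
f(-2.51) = 0.07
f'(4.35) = 0.01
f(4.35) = -0.03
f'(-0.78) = 0.15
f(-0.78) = -0.35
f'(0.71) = 27.04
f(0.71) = 1.66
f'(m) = (-2*m - 5)/(4*m^4 + m^3 + 9*m - 9) + (-m^2 - 5*m + 2)*(-16*m^3 - 3*m^2 - 9)/(4*m^4 + m^3 + 9*m - 9)^2 = (-(2*m + 5)*(4*m^4 + m^3 + 9*m - 9) + (m^2 + 5*m - 2)*(16*m^3 + 3*m^2 + 9))/(4*m^4 + m^3 + 9*m - 9)^2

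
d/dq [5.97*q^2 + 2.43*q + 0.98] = 11.94*q + 2.43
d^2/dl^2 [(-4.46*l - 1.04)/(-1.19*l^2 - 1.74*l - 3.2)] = ((2.38*l + 1.74)*(4.46*l + 1.04)*(4.76*l + 3.48) - (31.8444*l + 17.996)*(1.19*l^2 + 1.74*l + 3.2))/(1.19*l^2 + 1.74*l + 3.2)^3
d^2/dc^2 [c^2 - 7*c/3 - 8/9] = 2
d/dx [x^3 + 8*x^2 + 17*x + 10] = 3*x^2 + 16*x + 17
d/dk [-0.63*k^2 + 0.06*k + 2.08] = 0.06 - 1.26*k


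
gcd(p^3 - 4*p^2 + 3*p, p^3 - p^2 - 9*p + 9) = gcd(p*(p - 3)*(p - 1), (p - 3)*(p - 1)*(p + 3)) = p^2 - 4*p + 3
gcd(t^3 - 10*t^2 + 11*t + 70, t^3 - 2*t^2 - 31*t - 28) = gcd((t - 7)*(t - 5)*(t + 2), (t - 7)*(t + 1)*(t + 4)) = t - 7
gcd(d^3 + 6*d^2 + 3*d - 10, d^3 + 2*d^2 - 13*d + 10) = d^2 + 4*d - 5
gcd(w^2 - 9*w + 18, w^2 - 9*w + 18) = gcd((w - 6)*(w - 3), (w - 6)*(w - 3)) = w^2 - 9*w + 18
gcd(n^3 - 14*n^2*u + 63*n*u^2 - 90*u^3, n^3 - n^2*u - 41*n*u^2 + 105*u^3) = n^2 - 8*n*u + 15*u^2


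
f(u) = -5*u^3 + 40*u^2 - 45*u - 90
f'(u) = -15*u^2 + 80*u - 45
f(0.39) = -101.76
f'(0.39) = -16.08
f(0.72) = -103.53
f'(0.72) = 4.82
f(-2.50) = 350.62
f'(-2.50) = -338.75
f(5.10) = 57.64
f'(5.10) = -27.15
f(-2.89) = 494.82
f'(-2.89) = -401.48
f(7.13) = -189.71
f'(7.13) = -237.15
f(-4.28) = 1227.35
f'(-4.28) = -662.18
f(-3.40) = 721.92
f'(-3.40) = -490.40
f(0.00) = -90.00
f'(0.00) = -45.00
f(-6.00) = 2700.00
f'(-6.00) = -1065.00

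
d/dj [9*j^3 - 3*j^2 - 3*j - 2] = 27*j^2 - 6*j - 3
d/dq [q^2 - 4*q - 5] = 2*q - 4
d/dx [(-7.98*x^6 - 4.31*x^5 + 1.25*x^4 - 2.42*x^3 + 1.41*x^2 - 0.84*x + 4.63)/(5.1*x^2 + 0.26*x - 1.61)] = (-162.792*x^7 - 76.317*x^6 + 85.3544*x^5 + 23.3285*x^4 - 9.3084*x^3 + 16.3392*x^2 - 51.7662*x + 0.1486)/(26.01*x^4 + 2.652*x^3 - 16.3544*x^2 - 0.8372*x + 2.5921)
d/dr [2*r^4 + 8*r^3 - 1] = 8*r^2*(r + 3)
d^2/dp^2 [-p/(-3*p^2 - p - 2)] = 2*(p*(6*p + 1)^2 - (9*p + 1)*(3*p^2 + p + 2))/(3*p^2 + p + 2)^3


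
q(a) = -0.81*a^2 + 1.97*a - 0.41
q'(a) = 1.97 - 1.62*a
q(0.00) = -0.41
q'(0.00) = 1.97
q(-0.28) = -1.03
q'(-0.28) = 2.42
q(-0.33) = -1.15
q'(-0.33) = 2.50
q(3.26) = -2.60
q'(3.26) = -3.31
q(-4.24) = -23.32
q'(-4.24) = 8.84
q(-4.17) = -22.71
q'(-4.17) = 8.73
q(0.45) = 0.31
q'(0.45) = 1.24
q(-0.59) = -1.85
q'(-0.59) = 2.93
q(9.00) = -48.29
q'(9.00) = -12.61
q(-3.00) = -13.61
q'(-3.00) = 6.83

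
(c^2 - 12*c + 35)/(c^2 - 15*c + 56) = (c - 5)/(c - 8)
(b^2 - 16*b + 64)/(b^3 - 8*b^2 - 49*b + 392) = (b - 8)/(b^2 - 49)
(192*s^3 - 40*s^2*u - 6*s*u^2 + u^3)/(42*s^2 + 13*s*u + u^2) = (32*s^2 - 12*s*u + u^2)/(7*s + u)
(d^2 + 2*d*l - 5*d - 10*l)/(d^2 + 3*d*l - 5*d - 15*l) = (d + 2*l)/(d + 3*l)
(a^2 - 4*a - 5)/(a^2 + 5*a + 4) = (a - 5)/(a + 4)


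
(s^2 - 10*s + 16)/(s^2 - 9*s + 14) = (s - 8)/(s - 7)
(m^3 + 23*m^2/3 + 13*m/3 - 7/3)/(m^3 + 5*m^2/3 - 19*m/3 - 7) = (3*m^2 + 20*m - 7)/(3*m^2 + 2*m - 21)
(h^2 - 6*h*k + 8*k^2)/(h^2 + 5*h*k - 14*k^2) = (h - 4*k)/(h + 7*k)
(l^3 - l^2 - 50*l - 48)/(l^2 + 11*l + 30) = (l^2 - 7*l - 8)/(l + 5)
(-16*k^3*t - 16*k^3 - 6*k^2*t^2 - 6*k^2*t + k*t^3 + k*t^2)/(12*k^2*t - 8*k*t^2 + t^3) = k*(-16*k^2*t - 16*k^2 - 6*k*t^2 - 6*k*t + t^3 + t^2)/(t*(12*k^2 - 8*k*t + t^2))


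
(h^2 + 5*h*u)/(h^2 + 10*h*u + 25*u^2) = h/(h + 5*u)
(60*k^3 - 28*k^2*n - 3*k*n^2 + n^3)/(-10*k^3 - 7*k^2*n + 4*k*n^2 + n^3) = (-6*k + n)/(k + n)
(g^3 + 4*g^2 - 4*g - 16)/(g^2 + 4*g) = g - 4/g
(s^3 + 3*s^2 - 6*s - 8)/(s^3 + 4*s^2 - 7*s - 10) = (s + 4)/(s + 5)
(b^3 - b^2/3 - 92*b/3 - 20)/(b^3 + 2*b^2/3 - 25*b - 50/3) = (b - 6)/(b - 5)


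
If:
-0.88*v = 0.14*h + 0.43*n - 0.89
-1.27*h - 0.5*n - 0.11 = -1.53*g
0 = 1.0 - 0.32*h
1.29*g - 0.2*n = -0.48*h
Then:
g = -4.62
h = 3.12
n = -22.29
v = 11.41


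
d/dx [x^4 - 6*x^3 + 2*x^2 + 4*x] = 4*x^3 - 18*x^2 + 4*x + 4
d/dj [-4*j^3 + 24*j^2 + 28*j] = -12*j^2 + 48*j + 28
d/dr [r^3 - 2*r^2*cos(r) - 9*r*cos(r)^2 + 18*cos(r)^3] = 2*r^2*sin(r) + 3*r^2 + 9*r*sin(2*r) - 4*r*cos(r) - 54*sin(r)*cos(r)^2 - 9*cos(r)^2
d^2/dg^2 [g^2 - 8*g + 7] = 2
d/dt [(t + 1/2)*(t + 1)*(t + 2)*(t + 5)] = 4*t^3 + 51*t^2/2 + 42*t + 37/2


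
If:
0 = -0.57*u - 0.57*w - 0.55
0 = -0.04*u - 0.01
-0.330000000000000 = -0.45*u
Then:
No Solution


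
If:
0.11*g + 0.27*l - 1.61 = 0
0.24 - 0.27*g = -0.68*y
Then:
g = 2.51851851851852*y + 0.888888888888889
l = 5.60082304526749 - 1.02606310013717*y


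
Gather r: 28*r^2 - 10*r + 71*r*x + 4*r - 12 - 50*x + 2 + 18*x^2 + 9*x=28*r^2 + r*(71*x - 6) + 18*x^2 - 41*x - 10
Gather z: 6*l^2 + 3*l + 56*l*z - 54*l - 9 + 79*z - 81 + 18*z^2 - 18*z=6*l^2 - 51*l + 18*z^2 + z*(56*l + 61) - 90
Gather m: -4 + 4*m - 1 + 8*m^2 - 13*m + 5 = 8*m^2 - 9*m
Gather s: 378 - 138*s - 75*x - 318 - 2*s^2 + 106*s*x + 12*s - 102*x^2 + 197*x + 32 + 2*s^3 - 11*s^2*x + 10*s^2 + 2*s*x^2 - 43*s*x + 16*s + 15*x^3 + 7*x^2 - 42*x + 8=2*s^3 + s^2*(8 - 11*x) + s*(2*x^2 + 63*x - 110) + 15*x^3 - 95*x^2 + 80*x + 100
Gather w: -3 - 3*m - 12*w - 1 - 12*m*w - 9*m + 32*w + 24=-12*m + w*(20 - 12*m) + 20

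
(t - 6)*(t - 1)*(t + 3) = t^3 - 4*t^2 - 15*t + 18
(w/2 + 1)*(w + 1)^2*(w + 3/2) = w^4/2 + 11*w^3/4 + 11*w^2/2 + 19*w/4 + 3/2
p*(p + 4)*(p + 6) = p^3 + 10*p^2 + 24*p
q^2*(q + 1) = q^3 + q^2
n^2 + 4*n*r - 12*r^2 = (n - 2*r)*(n + 6*r)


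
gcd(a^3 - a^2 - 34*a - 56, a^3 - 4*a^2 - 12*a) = a + 2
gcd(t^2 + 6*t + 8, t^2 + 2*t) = t + 2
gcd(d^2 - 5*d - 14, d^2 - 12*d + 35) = d - 7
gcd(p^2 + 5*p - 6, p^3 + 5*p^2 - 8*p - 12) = p + 6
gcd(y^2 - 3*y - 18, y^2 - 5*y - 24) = y + 3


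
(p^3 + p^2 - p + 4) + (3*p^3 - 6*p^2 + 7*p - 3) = 4*p^3 - 5*p^2 + 6*p + 1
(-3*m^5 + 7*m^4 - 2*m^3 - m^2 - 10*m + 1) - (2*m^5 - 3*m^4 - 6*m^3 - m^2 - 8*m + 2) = -5*m^5 + 10*m^4 + 4*m^3 - 2*m - 1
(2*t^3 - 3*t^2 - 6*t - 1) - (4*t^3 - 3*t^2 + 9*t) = -2*t^3 - 15*t - 1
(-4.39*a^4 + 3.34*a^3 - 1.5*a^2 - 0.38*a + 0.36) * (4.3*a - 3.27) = -18.877*a^5 + 28.7173*a^4 - 17.3718*a^3 + 3.271*a^2 + 2.7906*a - 1.1772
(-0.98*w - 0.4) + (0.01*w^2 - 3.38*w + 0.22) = 0.01*w^2 - 4.36*w - 0.18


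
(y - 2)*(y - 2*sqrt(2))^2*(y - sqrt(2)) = y^4 - 5*sqrt(2)*y^3 - 2*y^3 + 10*sqrt(2)*y^2 + 16*y^2 - 32*y - 8*sqrt(2)*y + 16*sqrt(2)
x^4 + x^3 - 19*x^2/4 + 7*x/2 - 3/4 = (x - 1)*(x - 1/2)^2*(x + 3)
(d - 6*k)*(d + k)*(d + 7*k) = d^3 + 2*d^2*k - 41*d*k^2 - 42*k^3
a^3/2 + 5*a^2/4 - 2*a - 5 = (a/2 + 1)*(a - 2)*(a + 5/2)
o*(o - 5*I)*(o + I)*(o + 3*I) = o^4 - I*o^3 + 17*o^2 + 15*I*o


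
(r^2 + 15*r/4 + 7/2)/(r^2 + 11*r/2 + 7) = (4*r + 7)/(2*(2*r + 7))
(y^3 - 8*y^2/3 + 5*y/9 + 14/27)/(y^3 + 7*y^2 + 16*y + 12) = (27*y^3 - 72*y^2 + 15*y + 14)/(27*(y^3 + 7*y^2 + 16*y + 12))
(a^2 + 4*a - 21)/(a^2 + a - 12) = (a + 7)/(a + 4)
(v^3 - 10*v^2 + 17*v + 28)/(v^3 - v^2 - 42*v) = (v^2 - 3*v - 4)/(v*(v + 6))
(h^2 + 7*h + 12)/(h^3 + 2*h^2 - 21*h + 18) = (h^2 + 7*h + 12)/(h^3 + 2*h^2 - 21*h + 18)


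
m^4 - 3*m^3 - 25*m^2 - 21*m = m*(m - 7)*(m + 1)*(m + 3)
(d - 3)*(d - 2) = d^2 - 5*d + 6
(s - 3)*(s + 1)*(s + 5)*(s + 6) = s^4 + 9*s^3 + 5*s^2 - 93*s - 90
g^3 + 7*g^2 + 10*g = g*(g + 2)*(g + 5)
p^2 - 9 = (p - 3)*(p + 3)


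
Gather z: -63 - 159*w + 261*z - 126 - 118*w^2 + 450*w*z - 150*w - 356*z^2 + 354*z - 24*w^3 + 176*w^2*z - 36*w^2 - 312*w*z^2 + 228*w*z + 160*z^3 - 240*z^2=-24*w^3 - 154*w^2 - 309*w + 160*z^3 + z^2*(-312*w - 596) + z*(176*w^2 + 678*w + 615) - 189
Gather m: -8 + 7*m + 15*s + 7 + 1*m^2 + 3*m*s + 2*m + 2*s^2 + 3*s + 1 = m^2 + m*(3*s + 9) + 2*s^2 + 18*s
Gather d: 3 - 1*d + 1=4 - d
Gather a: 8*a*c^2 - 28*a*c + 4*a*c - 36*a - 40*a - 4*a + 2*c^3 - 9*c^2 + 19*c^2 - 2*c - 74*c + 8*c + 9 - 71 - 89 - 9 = a*(8*c^2 - 24*c - 80) + 2*c^3 + 10*c^2 - 68*c - 160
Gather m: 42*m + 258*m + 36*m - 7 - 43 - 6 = 336*m - 56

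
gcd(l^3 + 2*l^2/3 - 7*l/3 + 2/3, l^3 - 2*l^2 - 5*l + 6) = l^2 + l - 2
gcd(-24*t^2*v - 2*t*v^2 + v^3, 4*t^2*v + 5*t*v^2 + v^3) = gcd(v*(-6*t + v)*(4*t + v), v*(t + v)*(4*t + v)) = 4*t*v + v^2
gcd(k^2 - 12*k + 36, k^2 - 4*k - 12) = k - 6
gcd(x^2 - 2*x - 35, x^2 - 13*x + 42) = x - 7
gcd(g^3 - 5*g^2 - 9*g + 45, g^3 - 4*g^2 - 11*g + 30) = g^2 - 2*g - 15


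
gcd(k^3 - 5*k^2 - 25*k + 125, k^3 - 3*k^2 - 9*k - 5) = k - 5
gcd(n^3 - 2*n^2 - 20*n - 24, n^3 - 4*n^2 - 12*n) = n^2 - 4*n - 12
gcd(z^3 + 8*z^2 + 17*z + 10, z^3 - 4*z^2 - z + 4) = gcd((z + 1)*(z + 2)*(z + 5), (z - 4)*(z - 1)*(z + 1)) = z + 1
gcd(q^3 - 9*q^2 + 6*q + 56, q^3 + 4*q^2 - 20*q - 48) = q^2 - 2*q - 8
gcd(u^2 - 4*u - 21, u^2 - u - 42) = u - 7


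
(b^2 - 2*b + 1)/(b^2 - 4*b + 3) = (b - 1)/(b - 3)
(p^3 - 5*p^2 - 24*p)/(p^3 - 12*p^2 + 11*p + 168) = p/(p - 7)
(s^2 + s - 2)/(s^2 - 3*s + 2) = (s + 2)/(s - 2)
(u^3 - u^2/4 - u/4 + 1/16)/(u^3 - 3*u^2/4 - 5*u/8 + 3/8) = (4*u^2 + u - 1/2)/(4*u^2 - u - 3)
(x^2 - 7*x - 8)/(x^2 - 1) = (x - 8)/(x - 1)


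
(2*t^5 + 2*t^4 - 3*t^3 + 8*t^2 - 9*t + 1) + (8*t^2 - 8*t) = 2*t^5 + 2*t^4 - 3*t^3 + 16*t^2 - 17*t + 1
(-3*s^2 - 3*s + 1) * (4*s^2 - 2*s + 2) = -12*s^4 - 6*s^3 + 4*s^2 - 8*s + 2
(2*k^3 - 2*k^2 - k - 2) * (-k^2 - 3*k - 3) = -2*k^5 - 4*k^4 + k^3 + 11*k^2 + 9*k + 6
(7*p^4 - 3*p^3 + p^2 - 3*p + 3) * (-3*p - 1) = -21*p^5 + 2*p^4 + 8*p^2 - 6*p - 3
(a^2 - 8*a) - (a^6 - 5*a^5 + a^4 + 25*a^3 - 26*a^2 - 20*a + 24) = -a^6 + 5*a^5 - a^4 - 25*a^3 + 27*a^2 + 12*a - 24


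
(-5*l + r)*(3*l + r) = -15*l^2 - 2*l*r + r^2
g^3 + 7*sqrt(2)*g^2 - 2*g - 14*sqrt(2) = (g - sqrt(2))*(g + sqrt(2))*(g + 7*sqrt(2))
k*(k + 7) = k^2 + 7*k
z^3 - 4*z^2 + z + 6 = (z - 3)*(z - 2)*(z + 1)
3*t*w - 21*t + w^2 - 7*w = (3*t + w)*(w - 7)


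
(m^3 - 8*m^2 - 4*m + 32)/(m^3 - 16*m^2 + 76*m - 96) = (m + 2)/(m - 6)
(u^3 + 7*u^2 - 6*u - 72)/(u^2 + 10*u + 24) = u - 3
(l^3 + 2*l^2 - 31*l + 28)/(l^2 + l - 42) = (l^2 - 5*l + 4)/(l - 6)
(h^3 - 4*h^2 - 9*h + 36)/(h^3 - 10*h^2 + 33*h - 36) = (h + 3)/(h - 3)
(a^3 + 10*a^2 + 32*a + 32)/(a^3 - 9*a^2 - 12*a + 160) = (a^2 + 6*a + 8)/(a^2 - 13*a + 40)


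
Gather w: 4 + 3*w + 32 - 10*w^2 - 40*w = -10*w^2 - 37*w + 36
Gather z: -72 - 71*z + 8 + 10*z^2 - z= 10*z^2 - 72*z - 64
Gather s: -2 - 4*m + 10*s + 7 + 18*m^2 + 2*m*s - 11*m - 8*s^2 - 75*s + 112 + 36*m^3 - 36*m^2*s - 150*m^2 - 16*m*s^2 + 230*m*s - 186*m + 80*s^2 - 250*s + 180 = 36*m^3 - 132*m^2 - 201*m + s^2*(72 - 16*m) + s*(-36*m^2 + 232*m - 315) + 297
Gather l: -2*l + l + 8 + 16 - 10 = 14 - l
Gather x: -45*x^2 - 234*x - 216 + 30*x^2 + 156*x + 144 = -15*x^2 - 78*x - 72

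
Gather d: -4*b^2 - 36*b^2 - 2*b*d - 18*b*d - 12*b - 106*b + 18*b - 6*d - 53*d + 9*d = -40*b^2 - 100*b + d*(-20*b - 50)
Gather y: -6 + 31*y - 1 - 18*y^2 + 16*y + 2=-18*y^2 + 47*y - 5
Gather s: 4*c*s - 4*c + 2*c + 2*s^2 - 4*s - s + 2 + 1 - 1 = -2*c + 2*s^2 + s*(4*c - 5) + 2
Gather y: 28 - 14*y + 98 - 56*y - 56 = 70 - 70*y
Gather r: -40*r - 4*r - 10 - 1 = -44*r - 11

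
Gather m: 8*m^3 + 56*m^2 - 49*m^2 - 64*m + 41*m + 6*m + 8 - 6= 8*m^3 + 7*m^2 - 17*m + 2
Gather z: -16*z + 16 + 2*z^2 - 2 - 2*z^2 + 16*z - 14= 0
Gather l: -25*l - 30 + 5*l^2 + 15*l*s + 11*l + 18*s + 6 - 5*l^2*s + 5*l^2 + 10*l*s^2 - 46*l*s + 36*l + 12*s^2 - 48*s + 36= l^2*(10 - 5*s) + l*(10*s^2 - 31*s + 22) + 12*s^2 - 30*s + 12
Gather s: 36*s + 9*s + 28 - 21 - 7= 45*s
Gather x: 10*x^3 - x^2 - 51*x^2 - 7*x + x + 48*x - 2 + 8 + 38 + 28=10*x^3 - 52*x^2 + 42*x + 72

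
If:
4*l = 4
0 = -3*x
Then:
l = 1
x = 0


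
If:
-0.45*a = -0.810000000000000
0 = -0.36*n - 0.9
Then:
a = 1.80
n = -2.50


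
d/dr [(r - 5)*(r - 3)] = 2*r - 8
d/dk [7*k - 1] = 7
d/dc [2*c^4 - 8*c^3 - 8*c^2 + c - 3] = 8*c^3 - 24*c^2 - 16*c + 1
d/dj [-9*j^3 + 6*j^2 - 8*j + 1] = -27*j^2 + 12*j - 8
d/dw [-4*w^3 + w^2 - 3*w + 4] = -12*w^2 + 2*w - 3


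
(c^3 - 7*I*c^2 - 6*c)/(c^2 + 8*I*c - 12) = c*(c^2 - 7*I*c - 6)/(c^2 + 8*I*c - 12)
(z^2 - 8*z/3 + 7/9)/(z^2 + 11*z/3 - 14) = (z - 1/3)/(z + 6)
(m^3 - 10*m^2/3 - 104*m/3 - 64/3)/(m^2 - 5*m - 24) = (3*m^2 + 14*m + 8)/(3*(m + 3))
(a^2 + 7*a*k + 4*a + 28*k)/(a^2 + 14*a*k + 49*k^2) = (a + 4)/(a + 7*k)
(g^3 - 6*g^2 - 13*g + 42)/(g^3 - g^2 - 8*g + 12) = (g - 7)/(g - 2)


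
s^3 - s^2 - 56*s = s*(s - 8)*(s + 7)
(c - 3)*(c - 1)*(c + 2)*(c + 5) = c^4 + 3*c^3 - 15*c^2 - 19*c + 30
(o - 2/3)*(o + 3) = o^2 + 7*o/3 - 2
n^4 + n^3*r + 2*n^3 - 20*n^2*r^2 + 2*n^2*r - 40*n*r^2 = n*(n + 2)*(n - 4*r)*(n + 5*r)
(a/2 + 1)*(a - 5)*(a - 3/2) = a^3/2 - 9*a^2/4 - 11*a/4 + 15/2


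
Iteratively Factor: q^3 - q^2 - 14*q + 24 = (q + 4)*(q^2 - 5*q + 6) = (q - 3)*(q + 4)*(q - 2)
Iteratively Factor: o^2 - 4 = (o + 2)*(o - 2)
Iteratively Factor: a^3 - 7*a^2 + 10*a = (a - 5)*(a^2 - 2*a) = a*(a - 5)*(a - 2)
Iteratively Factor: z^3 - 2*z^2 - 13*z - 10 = (z - 5)*(z^2 + 3*z + 2) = (z - 5)*(z + 1)*(z + 2)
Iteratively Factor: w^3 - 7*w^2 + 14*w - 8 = (w - 1)*(w^2 - 6*w + 8) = (w - 2)*(w - 1)*(w - 4)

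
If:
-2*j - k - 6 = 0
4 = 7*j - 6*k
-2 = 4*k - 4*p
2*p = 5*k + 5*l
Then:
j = -32/19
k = -50/19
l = 169/95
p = -81/38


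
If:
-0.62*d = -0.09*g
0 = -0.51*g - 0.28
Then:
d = -0.08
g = -0.55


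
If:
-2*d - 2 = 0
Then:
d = -1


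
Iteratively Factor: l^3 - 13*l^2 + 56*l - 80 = (l - 4)*(l^2 - 9*l + 20) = (l - 4)^2*(l - 5)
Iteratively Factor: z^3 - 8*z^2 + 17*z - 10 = (z - 5)*(z^2 - 3*z + 2) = (z - 5)*(z - 2)*(z - 1)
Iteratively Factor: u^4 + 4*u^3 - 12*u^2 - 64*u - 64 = (u - 4)*(u^3 + 8*u^2 + 20*u + 16) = (u - 4)*(u + 2)*(u^2 + 6*u + 8) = (u - 4)*(u + 2)^2*(u + 4)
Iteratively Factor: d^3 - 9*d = (d + 3)*(d^2 - 3*d) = d*(d + 3)*(d - 3)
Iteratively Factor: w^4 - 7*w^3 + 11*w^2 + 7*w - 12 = (w - 1)*(w^3 - 6*w^2 + 5*w + 12) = (w - 3)*(w - 1)*(w^2 - 3*w - 4) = (w - 4)*(w - 3)*(w - 1)*(w + 1)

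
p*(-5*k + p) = -5*k*p + p^2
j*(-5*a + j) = -5*a*j + j^2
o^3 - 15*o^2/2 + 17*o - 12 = (o - 4)*(o - 2)*(o - 3/2)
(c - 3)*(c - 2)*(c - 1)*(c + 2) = c^4 - 4*c^3 - c^2 + 16*c - 12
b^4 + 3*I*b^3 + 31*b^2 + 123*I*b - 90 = (b - 6*I)*(b + I)*(b + 3*I)*(b + 5*I)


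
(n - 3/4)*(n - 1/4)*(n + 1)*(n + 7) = n^4 + 7*n^3 - 13*n^2/16 - 11*n/2 + 21/16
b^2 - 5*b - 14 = (b - 7)*(b + 2)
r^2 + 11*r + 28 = (r + 4)*(r + 7)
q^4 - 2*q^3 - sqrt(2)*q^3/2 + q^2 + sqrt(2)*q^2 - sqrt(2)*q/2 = q*(q - 1)^2*(q - sqrt(2)/2)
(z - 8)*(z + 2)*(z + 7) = z^3 + z^2 - 58*z - 112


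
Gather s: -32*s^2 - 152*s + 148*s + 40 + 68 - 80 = -32*s^2 - 4*s + 28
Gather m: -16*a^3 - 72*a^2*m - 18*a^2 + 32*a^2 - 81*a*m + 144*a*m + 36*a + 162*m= -16*a^3 + 14*a^2 + 36*a + m*(-72*a^2 + 63*a + 162)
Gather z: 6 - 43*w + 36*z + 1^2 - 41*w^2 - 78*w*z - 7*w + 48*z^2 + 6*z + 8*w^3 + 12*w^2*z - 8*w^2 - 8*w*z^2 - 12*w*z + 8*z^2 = 8*w^3 - 49*w^2 - 50*w + z^2*(56 - 8*w) + z*(12*w^2 - 90*w + 42) + 7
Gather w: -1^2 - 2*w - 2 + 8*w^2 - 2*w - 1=8*w^2 - 4*w - 4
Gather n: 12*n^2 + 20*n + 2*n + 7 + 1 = 12*n^2 + 22*n + 8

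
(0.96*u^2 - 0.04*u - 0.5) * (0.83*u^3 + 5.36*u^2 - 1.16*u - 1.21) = 0.7968*u^5 + 5.1124*u^4 - 1.743*u^3 - 3.7952*u^2 + 0.6284*u + 0.605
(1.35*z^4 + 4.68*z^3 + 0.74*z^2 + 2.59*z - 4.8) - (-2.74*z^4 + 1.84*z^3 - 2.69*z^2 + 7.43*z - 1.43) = 4.09*z^4 + 2.84*z^3 + 3.43*z^2 - 4.84*z - 3.37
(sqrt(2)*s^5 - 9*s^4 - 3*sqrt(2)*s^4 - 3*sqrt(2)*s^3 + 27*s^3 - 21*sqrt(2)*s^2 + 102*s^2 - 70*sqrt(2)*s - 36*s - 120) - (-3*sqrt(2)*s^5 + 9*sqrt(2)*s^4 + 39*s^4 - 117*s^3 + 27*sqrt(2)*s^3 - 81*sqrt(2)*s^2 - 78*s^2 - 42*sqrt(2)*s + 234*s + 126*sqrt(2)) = 4*sqrt(2)*s^5 - 48*s^4 - 12*sqrt(2)*s^4 - 30*sqrt(2)*s^3 + 144*s^3 + 60*sqrt(2)*s^2 + 180*s^2 - 270*s - 28*sqrt(2)*s - 126*sqrt(2) - 120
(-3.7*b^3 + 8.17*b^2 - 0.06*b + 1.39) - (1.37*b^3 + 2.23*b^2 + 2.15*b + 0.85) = -5.07*b^3 + 5.94*b^2 - 2.21*b + 0.54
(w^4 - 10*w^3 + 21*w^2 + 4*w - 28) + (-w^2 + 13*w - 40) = w^4 - 10*w^3 + 20*w^2 + 17*w - 68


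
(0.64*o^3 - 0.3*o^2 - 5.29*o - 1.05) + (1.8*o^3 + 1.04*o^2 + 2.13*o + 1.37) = 2.44*o^3 + 0.74*o^2 - 3.16*o + 0.32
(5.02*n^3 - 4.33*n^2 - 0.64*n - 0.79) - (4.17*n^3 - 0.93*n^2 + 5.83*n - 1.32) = 0.85*n^3 - 3.4*n^2 - 6.47*n + 0.53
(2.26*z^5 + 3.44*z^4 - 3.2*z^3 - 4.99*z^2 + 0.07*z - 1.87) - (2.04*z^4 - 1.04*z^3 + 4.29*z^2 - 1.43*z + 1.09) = 2.26*z^5 + 1.4*z^4 - 2.16*z^3 - 9.28*z^2 + 1.5*z - 2.96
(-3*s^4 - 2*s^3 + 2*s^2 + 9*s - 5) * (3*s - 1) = -9*s^5 - 3*s^4 + 8*s^3 + 25*s^2 - 24*s + 5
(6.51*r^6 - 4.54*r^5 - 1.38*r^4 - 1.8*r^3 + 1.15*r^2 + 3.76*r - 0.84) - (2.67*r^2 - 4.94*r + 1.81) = 6.51*r^6 - 4.54*r^5 - 1.38*r^4 - 1.8*r^3 - 1.52*r^2 + 8.7*r - 2.65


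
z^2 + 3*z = z*(z + 3)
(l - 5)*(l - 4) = l^2 - 9*l + 20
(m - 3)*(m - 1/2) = m^2 - 7*m/2 + 3/2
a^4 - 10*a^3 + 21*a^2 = a^2*(a - 7)*(a - 3)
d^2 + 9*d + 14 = (d + 2)*(d + 7)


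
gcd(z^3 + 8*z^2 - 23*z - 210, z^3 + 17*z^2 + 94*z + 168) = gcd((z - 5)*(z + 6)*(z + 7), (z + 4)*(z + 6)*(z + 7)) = z^2 + 13*z + 42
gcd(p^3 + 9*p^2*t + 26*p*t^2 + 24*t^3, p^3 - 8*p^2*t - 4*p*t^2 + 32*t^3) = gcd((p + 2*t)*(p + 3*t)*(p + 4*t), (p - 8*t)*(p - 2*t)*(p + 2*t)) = p + 2*t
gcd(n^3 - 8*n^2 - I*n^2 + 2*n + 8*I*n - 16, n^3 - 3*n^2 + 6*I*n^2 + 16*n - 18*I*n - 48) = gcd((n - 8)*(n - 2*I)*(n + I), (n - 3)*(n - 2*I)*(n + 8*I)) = n - 2*I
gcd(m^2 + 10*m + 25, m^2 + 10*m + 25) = m^2 + 10*m + 25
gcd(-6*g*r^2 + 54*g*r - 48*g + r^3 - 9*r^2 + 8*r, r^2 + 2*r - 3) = r - 1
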